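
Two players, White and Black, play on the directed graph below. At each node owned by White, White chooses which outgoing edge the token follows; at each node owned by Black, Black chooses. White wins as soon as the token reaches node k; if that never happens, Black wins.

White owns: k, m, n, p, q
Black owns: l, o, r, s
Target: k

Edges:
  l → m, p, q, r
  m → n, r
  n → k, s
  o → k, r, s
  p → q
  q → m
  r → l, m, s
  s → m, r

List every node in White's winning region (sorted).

A0 = {k}
A1: add {n} — n (White) has n→k.
A2: add {m} — m (White) has m→n.
A3: add {q} — q (White) has q→m.
A4: add {p} — p (White) has p→q.
A5 = A4; e.g. l (Black) can still go to r. Fixed point.
White's winning region = {k, m, n, p, q}.

k, m, n, p, q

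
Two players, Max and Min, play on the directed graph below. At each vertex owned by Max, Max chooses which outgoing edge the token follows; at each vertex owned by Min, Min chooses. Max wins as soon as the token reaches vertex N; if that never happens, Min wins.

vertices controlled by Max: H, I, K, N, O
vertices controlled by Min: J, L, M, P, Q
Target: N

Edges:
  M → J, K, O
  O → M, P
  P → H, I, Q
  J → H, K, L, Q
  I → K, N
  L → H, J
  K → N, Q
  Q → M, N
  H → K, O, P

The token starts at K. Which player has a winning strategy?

A0 = {N}
A1: add {I, K} — I (Max) has I→N; K (Max) has K→N.
K ∈ A1, so Max can force the target.

Max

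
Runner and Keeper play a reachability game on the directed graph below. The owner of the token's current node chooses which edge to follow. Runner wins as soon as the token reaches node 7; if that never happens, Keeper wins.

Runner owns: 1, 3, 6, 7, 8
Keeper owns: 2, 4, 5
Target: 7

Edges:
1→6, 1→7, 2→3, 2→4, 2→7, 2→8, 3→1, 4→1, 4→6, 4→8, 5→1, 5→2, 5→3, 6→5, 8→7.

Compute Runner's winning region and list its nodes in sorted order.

1, 3, 7, 8

A0 = {7}
A1: add {1, 8} — 1 (Runner) has 1→7; 8 (Runner) has 8→7.
A2: add {3} — 3 (Runner) has 3→1.
A3 = A2; e.g. 2 (Keeper) can still go to 4. Fixed point.
Runner's winning region = {1, 3, 7, 8}.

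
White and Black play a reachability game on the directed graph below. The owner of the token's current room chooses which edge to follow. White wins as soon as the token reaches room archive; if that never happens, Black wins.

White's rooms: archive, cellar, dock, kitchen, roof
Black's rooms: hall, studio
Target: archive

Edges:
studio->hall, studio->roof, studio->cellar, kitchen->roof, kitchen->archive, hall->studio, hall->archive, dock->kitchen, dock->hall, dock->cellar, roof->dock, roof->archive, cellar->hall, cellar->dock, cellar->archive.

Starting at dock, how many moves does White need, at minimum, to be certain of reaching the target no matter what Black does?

A0 = {archive}
A1: add {cellar, kitchen, roof} — kitchen (White) has kitchen→archive; roof (White) has roof→archive; cellar (White) has cellar→archive.
A2: add {dock} — dock (White) has dock→kitchen.
A3 = A2; e.g. studio (Black) can still go to hall. Fixed point.
dock enters the attractor at level 2, so White can force the target in 2 moves from there.

2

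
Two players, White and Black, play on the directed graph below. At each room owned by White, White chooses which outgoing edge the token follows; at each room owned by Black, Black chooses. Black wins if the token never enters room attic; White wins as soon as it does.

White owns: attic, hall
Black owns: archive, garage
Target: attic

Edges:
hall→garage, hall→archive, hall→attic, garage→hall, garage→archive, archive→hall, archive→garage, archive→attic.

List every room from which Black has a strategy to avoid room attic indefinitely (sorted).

archive, garage

A0 = {attic}
A1: add {hall} — hall (White) has hall→attic.
A2 = A1; e.g. garage (Black) can still go to archive. Fixed point.
White's attractor = {attic, hall}; Black avoids the target exactly from the complement.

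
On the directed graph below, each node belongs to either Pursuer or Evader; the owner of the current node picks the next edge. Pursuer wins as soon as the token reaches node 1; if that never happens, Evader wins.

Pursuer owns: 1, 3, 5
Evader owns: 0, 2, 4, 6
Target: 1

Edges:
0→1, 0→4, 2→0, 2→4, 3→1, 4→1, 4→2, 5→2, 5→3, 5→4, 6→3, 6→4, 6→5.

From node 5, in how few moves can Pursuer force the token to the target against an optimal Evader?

2

A0 = {1}
A1: add {3} — 3 (Pursuer) has 3→1.
A2: add {5} — 5 (Pursuer) has 5→3.
A3 = A2; e.g. 0 (Evader) can still go to 4. Fixed point.
5 enters the attractor at level 2, so Pursuer can force the target in 2 moves from there.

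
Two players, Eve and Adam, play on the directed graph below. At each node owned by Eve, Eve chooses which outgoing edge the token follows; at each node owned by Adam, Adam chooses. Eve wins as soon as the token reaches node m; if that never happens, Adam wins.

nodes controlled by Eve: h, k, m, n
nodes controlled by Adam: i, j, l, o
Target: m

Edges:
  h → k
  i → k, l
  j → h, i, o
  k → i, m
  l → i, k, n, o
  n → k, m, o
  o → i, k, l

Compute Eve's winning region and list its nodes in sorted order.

h, k, m, n

A0 = {m}
A1: add {k, n} — k (Eve) has k→m; n (Eve) has n→m.
A2: add {h} — h (Eve) has h→k.
A3 = A2; e.g. i (Adam) can still go to l. Fixed point.
Eve's winning region = {h, k, m, n}.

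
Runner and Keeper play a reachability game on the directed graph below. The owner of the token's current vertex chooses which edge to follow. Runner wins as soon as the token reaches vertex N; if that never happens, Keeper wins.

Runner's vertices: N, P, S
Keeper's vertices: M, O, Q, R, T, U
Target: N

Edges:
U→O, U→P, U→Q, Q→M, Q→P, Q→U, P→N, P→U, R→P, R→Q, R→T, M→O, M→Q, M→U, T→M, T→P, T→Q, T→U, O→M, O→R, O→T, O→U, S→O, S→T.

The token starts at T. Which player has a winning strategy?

A0 = {N}
A1: add {P} — P (Runner) has P→N.
A2 = A1; e.g. M (Keeper) can still go to O. Fixed point.
T never enters the attractor, so Keeper can avoid the target forever.

Keeper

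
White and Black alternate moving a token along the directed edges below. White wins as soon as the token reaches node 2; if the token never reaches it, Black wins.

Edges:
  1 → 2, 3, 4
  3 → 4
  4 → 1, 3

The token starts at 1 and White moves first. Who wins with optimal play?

Track states (vertex, player-to-move).
A0 = {(2,White), (2,Black)}
A1: add {(1,White)}.
(1,White) ∈ A1 ⇒ White forces the target.

White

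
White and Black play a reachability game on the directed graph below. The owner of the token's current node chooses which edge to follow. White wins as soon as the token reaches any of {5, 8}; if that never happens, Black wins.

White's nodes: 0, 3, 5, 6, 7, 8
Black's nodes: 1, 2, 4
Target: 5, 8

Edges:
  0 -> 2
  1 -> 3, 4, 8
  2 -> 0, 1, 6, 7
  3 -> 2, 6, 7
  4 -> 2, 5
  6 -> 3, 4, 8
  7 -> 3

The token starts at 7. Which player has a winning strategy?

A0 = {5, 8}
A1: add {6} — 6 (White) has 6→8.
A2: add {3} — 3 (White) has 3→6.
A3: add {7} — 7 (White) has 7→3.
A4 = A3; e.g. 0 (White) has no edge into A3. Fixed point.
7 ∈ A3, so White can force the target.

White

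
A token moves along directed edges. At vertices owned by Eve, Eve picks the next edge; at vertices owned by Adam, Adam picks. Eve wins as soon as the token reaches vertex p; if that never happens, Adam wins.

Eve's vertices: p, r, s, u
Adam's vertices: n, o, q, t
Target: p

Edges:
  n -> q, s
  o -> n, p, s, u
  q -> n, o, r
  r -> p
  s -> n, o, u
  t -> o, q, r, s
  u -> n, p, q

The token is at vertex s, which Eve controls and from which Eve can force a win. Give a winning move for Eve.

A0 = {p}
A1: add {r, u} — r (Eve) has r→p; u (Eve) has u→p.
A2: add {s} — s (Eve) has s→u.
A3 = A2; e.g. n (Adam) can still go to q. Fixed point.
From s, successor u is in the attractor (rank 1); the other successors n, o are not.

u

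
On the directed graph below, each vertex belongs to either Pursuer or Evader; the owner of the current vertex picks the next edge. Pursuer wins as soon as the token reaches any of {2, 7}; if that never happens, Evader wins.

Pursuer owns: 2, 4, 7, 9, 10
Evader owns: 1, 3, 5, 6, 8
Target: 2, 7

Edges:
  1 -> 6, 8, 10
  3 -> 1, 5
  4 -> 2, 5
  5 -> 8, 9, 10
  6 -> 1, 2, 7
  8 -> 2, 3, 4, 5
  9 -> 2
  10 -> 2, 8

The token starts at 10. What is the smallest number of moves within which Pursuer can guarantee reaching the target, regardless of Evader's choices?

A0 = {2, 7}
A1: add {4, 9, 10} — 4 (Pursuer) has 4→2; 9 (Pursuer) has 9→2; 10 (Pursuer) has 10→2.
A2 = A1; e.g. 1 (Evader) can still go to 6. Fixed point.
10 enters the attractor at level 1, so Pursuer can force the target in 1 move from there.

1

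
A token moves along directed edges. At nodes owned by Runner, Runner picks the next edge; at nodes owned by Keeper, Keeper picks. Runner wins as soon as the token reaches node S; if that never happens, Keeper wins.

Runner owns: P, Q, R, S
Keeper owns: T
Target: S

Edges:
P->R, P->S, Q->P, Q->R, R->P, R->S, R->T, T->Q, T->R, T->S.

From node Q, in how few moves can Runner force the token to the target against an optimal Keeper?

2

A0 = {S}
A1: add {P, R} — P (Runner) has P→S; R (Runner) has R→S.
A2: add {Q} — Q (Runner) has Q→P.
Q enters the attractor at level 2, so Runner can force the target in 2 moves from there.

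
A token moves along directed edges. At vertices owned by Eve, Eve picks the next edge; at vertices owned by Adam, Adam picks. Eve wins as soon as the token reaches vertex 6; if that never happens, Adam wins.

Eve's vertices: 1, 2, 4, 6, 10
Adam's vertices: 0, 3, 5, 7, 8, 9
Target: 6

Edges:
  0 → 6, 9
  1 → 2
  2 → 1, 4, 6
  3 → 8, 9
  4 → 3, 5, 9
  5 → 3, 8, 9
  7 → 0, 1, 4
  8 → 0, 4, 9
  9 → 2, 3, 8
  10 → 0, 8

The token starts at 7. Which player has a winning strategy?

A0 = {6}
A1: add {2} — 2 (Eve) has 2→6.
A2: add {1} — 1 (Eve) has 1→2.
A3 = A2; e.g. 0 (Adam) can still go to 9. Fixed point.
7 never enters the attractor, so Adam can avoid the target forever.

Adam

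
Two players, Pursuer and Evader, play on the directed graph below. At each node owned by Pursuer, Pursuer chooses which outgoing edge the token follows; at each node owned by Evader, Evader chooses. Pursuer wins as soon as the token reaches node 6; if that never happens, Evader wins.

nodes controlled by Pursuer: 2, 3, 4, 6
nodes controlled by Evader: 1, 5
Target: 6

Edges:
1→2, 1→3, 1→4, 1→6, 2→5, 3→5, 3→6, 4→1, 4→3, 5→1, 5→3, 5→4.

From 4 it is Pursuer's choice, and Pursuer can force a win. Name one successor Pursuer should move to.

3

A0 = {6}
A1: add {3} — 3 (Pursuer) has 3→6.
A2: add {4} — 4 (Pursuer) has 4→3.
A3 = A2; e.g. 1 (Evader) can still go to 2. Fixed point.
From 4, successor 3 is in the attractor (rank 1); the other successor 1 is not.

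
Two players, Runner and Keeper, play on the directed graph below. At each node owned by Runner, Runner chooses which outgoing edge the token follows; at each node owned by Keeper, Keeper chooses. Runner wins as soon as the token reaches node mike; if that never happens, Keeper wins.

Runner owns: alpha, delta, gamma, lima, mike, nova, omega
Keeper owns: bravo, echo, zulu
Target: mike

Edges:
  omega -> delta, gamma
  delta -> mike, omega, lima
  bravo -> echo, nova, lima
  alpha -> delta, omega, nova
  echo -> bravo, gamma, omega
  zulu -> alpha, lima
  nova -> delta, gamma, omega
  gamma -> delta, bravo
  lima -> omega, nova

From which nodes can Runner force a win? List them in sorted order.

A0 = {mike}
A1: add {delta} — delta (Runner) has delta→mike.
A2: add {alpha, gamma, nova, omega} — alpha (Runner) has alpha→delta; gamma (Runner) has gamma→delta; omega (Runner) has omega→delta; nova (Runner) has nova→delta.
A3: add {lima} — lima (Runner) has lima→omega.
A4: add {zulu} — zulu (Keeper): all of {alpha, lima} already in.
A5 = A4; e.g. bravo (Keeper) can still go to echo. Fixed point.
Runner's winning region = {alpha, delta, gamma, lima, mike, nova, omega, zulu}.

alpha, delta, gamma, lima, mike, nova, omega, zulu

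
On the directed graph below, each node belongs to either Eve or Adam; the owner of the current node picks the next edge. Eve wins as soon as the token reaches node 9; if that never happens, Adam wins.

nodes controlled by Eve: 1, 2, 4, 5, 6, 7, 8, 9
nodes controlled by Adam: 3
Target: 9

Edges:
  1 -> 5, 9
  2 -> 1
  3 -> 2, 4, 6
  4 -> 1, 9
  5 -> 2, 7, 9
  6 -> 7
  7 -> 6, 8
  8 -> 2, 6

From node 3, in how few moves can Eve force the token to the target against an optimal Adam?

6

A0 = {9}
A1: add {1, 4, 5} — 1 (Eve) has 1→9; 4 (Eve) has 4→9; 5 (Eve) has 5→9.
A2: add {2} — 2 (Eve) has 2→1.
A3: add {8} — 8 (Eve) has 8→2.
A4: add {7} — 7 (Eve) has 7→8.
A5: add {6} — 6 (Eve) has 6→7.
A6: add {3} — 3 (Adam): all of {2, 4, 6} already in.
A6 = all vertices. Fixed point.
3 enters the attractor at level 6, so Eve can force the target in 6 moves from there.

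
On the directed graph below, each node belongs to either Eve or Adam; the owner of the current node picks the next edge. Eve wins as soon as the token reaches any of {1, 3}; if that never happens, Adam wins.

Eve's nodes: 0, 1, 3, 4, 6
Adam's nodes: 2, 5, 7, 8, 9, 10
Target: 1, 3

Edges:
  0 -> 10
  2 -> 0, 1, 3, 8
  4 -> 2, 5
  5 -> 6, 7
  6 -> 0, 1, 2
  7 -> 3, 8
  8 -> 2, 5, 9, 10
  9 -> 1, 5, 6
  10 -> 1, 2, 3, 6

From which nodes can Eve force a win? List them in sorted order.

1, 3, 6

A0 = {1, 3}
A1: add {6} — 6 (Eve) has 6→1.
A2 = A1; e.g. 0 (Eve) has no edge into A1. Fixed point.
Eve's winning region = {1, 3, 6}.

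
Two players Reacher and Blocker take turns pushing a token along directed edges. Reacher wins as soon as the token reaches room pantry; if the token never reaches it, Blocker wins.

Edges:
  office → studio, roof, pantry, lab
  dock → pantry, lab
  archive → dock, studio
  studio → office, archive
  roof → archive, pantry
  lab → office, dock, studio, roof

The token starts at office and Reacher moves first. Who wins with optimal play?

Reacher

Track states (vertex, player-to-move).
A0 = {(pantry,Reacher), (pantry,Blocker)}
A1: add {(office,Reacher), (dock,Reacher), (roof,Reacher)}.
(office,Reacher) ∈ A1 ⇒ Reacher forces the target.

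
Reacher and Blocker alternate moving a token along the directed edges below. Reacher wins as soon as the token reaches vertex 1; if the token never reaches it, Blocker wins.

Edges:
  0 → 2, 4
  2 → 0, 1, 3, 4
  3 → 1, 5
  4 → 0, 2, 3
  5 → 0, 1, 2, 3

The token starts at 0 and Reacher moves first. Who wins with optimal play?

Track states (vertex, player-to-move).
A0 = {(1,Reacher), (1,Blocker)}
A1: add {(2,Reacher), (3,Reacher), (5,Reacher)}.
A2: add {(3,Blocker)}.
A3: add {(4,Reacher)}.
A4: add {(0,Blocker)}.
A5 = A4; e.g. (0,Reacher) stays out. (0,Reacher) never enters ⇒ Blocker avoids the target.

Blocker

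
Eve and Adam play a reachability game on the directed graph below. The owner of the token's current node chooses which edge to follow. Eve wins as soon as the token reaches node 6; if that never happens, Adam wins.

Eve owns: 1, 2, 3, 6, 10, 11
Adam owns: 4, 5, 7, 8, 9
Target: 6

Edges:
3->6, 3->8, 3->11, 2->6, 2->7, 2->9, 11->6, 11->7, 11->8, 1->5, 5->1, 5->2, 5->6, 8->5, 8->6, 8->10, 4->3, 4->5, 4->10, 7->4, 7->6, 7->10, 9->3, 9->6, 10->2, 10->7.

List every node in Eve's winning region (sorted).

2, 3, 6, 9, 10, 11

A0 = {6}
A1: add {2, 3, 11} — 2 (Eve) has 2→6; 3 (Eve) has 3→6; 11 (Eve) has 11→6.
A2: add {9, 10} — 9 (Adam): all of {3, 6} already in; 10 (Eve) has 10→2.
A3 = A2; e.g. 1 (Eve) has no edge into A2. Fixed point.
Eve's winning region = {2, 3, 6, 9, 10, 11}.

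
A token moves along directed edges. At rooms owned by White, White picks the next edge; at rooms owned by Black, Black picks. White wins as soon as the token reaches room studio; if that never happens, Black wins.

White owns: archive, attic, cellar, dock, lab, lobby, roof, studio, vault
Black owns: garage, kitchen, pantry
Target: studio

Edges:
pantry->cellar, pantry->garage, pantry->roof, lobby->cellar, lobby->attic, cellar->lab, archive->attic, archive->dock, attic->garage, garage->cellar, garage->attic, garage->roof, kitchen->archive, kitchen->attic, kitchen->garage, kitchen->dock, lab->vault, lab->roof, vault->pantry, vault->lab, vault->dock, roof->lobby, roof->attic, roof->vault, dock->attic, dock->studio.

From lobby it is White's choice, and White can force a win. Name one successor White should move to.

A0 = {studio}
A1: add {dock} — dock (White) has dock→studio.
A2: add {archive, vault} — archive (White) has archive→dock; vault (White) has vault→dock.
A3: add {lab, roof} — lab (White) has lab→vault; roof (White) has roof→vault.
A4: add {cellar} — cellar (White) has cellar→lab.
A5: add {lobby} — lobby (White) has lobby→cellar.
A6 = A5; e.g. pantry (Black) can still go to garage. Fixed point.
From lobby, successor cellar is in the attractor (rank 4); the other successor attic is not.

cellar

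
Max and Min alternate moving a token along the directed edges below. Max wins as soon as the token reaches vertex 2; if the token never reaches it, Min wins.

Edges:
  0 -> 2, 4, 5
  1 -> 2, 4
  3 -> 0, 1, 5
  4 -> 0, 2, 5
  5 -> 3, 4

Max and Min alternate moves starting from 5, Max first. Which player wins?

Min

Track states (vertex, player-to-move).
A0 = {(2,Max), (2,Min)}
A1: add {(0,Max), (1,Max), (4,Max)}.
A2: add {(1,Min)}.
A3: add {(3,Max)}.
A4: add {(5,Min)}.
A5 = A4; e.g. (0,Min) stays out. (5,Max) never enters ⇒ Min avoids the target.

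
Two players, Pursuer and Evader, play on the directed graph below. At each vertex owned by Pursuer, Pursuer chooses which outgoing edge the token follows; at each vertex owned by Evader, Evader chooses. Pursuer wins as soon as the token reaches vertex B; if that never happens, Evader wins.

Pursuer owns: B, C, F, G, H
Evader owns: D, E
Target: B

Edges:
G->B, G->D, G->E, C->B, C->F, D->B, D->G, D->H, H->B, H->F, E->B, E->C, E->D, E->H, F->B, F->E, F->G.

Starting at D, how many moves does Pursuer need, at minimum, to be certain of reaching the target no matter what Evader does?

2

A0 = {B}
A1: add {C, F, G, H} — C (Pursuer) has C→B; F (Pursuer) has F→B; G (Pursuer) has G→B; H (Pursuer) has H→B.
A2: add {D} — D (Evader): all of {B, G, H} already in.
D enters the attractor at level 2, so Pursuer can force the target in 2 moves from there.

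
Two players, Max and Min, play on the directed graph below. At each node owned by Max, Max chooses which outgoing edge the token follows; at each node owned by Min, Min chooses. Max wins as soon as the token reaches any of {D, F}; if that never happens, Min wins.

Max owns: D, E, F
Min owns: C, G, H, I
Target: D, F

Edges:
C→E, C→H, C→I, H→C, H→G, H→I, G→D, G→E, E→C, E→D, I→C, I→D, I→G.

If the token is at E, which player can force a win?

Max

A0 = {D, F}
A1: add {E} — E (Max) has E→D.
E ∈ A1, so Max can force the target.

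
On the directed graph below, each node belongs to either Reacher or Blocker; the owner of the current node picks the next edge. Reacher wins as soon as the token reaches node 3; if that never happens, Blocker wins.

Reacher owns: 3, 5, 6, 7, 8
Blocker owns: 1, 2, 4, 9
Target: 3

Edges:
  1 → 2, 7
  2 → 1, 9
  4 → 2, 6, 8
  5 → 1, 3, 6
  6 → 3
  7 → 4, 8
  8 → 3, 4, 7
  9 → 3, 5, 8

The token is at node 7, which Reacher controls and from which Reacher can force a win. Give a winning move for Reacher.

8

A0 = {3}
A1: add {5, 6, 8} — 5 (Reacher) has 5→3; 6 (Reacher) has 6→3; 8 (Reacher) has 8→3.
A2: add {7, 9} — 7 (Reacher) has 7→8; 9 (Blocker): all of {3, 5, 8} already in.
A3 = A2; e.g. 1 (Blocker) can still go to 2. Fixed point.
From 7, successor 8 is in the attractor (rank 1); the other successor 4 is not.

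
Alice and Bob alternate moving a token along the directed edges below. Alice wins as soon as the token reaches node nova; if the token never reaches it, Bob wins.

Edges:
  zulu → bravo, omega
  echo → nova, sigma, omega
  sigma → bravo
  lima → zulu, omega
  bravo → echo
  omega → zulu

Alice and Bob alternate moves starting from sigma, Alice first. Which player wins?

Track states (vertex, player-to-move).
A0 = {(nova,Alice), (nova,Bob)}
A1: add {(echo,Alice)}.
A2: add {(bravo,Bob)}.
A3: add {(zulu,Alice), (sigma,Alice)}.
(sigma,Alice) ∈ A3 ⇒ Alice forces the target.

Alice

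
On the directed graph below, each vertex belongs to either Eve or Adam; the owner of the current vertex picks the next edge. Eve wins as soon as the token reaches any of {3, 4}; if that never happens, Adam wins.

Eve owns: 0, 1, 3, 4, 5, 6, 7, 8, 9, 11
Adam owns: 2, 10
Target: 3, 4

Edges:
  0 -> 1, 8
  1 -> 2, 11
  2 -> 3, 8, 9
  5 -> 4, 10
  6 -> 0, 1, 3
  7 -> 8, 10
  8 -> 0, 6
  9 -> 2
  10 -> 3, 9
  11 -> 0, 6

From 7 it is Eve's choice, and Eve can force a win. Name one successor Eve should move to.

8

A0 = {3, 4}
A1: add {5, 6} — 5 (Eve) has 5→4; 6 (Eve) has 6→3.
A2: add {8, 11} — 8 (Eve) has 8→6; 11 (Eve) has 11→6.
A3: add {0, 1, 7} — 0 (Eve) has 0→8; 1 (Eve) has 1→11; 7 (Eve) has 7→8.
A4 = A3; e.g. 2 (Adam) can still go to 9. Fixed point.
From 7, successor 8 is in the attractor (rank 2); the other successor 10 is not.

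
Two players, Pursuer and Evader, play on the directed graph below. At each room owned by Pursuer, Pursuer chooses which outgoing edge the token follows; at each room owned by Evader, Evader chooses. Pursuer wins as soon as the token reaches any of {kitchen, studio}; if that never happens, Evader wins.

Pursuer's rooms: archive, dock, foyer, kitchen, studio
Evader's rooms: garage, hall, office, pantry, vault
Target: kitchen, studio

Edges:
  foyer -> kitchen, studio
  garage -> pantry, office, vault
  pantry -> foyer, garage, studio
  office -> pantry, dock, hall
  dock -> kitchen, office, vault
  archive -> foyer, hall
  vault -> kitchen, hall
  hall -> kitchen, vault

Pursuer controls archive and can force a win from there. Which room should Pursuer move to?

foyer

A0 = {kitchen, studio}
A1: add {dock, foyer} — foyer (Pursuer) has foyer→kitchen; dock (Pursuer) has dock→kitchen.
A2: add {archive} — archive (Pursuer) has archive→foyer.
A3 = A2; e.g. garage (Evader) can still go to pantry. Fixed point.
From archive, successor foyer is in the attractor (rank 1); the other successor hall is not.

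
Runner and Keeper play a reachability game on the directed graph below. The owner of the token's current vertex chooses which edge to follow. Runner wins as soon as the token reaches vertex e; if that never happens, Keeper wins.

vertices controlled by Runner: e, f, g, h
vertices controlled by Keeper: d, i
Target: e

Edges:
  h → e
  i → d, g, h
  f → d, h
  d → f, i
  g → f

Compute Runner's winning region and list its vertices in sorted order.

A0 = {e}
A1: add {h} — h (Runner) has h→e.
A2: add {f} — f (Runner) has f→h.
A3: add {g} — g (Runner) has g→f.
A4 = A3; e.g. d (Keeper) can still go to i. Fixed point.
Runner's winning region = {e, f, g, h}.

e, f, g, h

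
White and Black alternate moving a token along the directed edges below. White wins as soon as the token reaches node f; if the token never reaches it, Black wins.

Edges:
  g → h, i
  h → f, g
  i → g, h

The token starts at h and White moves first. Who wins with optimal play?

White

Track states (vertex, player-to-move).
A0 = {(f,White), (f,Black)}
A1: add {(h,White)}.
(h,White) ∈ A1 ⇒ White forces the target.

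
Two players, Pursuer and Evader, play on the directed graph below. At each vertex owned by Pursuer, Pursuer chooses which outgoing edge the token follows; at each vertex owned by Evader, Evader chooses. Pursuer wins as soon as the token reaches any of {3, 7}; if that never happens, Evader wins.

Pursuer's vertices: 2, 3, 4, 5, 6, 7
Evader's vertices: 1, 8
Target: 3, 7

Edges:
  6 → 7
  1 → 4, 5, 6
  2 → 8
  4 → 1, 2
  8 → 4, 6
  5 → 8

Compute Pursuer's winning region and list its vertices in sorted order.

A0 = {3, 7}
A1: add {6} — 6 (Pursuer) has 6→7.
A2 = A1; e.g. 1 (Evader) can still go to 4. Fixed point.
Pursuer's winning region = {3, 6, 7}.

3, 6, 7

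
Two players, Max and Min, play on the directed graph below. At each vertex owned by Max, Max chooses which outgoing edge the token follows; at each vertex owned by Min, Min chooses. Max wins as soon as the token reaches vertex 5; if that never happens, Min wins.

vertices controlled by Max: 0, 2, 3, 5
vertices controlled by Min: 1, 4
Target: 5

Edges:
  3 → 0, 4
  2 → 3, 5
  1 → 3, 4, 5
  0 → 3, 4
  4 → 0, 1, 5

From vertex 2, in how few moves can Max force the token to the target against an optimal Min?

1

A0 = {5}
A1: add {2} — 2 (Max) has 2→5.
A2 = A1; e.g. 0 (Max) has no edge into A1. Fixed point.
2 enters the attractor at level 1, so Max can force the target in 1 move from there.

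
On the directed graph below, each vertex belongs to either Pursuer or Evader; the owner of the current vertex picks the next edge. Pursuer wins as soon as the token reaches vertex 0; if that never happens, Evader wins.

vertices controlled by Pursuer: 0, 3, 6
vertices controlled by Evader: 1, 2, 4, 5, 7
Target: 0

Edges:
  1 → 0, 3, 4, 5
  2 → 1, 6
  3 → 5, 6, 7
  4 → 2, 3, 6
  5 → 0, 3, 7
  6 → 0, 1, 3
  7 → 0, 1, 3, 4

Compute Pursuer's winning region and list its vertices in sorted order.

0, 3, 6

A0 = {0}
A1: add {6} — 6 (Pursuer) has 6→0.
A2: add {3} — 3 (Pursuer) has 3→6.
A3 = A2; e.g. 1 (Evader) can still go to 4. Fixed point.
Pursuer's winning region = {0, 3, 6}.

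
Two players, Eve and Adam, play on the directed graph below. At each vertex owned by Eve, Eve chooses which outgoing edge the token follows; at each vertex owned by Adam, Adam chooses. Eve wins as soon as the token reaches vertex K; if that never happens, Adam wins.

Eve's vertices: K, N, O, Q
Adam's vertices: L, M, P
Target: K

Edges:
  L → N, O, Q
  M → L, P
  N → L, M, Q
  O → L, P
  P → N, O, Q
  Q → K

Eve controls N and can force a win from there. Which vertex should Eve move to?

Q

A0 = {K}
A1: add {Q} — Q (Eve) has Q→K.
A2: add {N} — N (Eve) has N→Q.
A3 = A2; e.g. L (Adam) can still go to O. Fixed point.
From N, successor Q is in the attractor (rank 1); the other successors L, M are not.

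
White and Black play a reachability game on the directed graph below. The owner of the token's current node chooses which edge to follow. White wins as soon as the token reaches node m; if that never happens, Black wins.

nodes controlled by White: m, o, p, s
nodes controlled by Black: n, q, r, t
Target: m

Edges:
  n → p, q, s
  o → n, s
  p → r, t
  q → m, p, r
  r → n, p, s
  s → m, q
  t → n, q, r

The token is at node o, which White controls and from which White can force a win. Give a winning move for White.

A0 = {m}
A1: add {s} — s (White) has s→m.
A2: add {o} — o (White) has o→s.
A3 = A2; e.g. n (Black) can still go to p. Fixed point.
From o, successor s is in the attractor (rank 1); the other successor n is not.

s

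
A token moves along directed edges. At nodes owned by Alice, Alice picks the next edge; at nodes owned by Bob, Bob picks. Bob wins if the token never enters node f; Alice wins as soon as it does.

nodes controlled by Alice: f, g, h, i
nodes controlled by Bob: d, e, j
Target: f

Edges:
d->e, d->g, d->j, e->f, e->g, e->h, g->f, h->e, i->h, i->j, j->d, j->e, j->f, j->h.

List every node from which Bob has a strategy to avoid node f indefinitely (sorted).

A0 = {f}
A1: add {g} — g (Alice) has g→f.
A2 = A1; e.g. d (Bob) can still go to e. Fixed point.
Alice's attractor = {f, g}; Bob avoids the target exactly from the complement.

d, e, h, i, j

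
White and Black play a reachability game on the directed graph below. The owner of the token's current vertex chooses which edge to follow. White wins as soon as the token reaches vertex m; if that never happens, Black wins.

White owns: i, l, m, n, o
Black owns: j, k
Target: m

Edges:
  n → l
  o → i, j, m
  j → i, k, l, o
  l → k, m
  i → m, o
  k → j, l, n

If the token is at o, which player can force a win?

A0 = {m}
A1: add {i, l, o} — i (White) has i→m; l (White) has l→m; o (White) has o→m.
o ∈ A1, so White can force the target.

White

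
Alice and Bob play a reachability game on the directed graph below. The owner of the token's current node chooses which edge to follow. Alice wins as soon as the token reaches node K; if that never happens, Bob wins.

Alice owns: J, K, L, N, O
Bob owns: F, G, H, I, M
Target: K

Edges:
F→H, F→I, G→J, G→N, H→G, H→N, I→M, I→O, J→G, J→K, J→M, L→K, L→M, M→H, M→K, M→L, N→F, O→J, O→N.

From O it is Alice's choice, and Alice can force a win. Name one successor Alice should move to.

J

A0 = {K}
A1: add {J, L} — J (Alice) has J→K; L (Alice) has L→K.
A2: add {O} — O (Alice) has O→J.
A3 = A2; e.g. F (Bob) can still go to H. Fixed point.
From O, successor J is in the attractor (rank 1); the other successor N is not.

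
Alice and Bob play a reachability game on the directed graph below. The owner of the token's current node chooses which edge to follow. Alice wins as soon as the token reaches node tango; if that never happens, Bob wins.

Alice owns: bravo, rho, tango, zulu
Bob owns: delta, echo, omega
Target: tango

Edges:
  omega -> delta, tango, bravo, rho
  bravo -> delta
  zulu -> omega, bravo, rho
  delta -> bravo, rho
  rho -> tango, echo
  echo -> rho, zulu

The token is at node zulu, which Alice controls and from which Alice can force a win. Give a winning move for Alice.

A0 = {tango}
A1: add {rho} — rho (Alice) has rho→tango.
A2: add {zulu} — zulu (Alice) has zulu→rho.
A3: add {echo} — echo (Bob): all of {rho, zulu} already in.
A4 = A3; e.g. delta (Bob) can still go to bravo. Fixed point.
From zulu, successor rho is in the attractor (rank 1); the other successors bravo, omega are not.

rho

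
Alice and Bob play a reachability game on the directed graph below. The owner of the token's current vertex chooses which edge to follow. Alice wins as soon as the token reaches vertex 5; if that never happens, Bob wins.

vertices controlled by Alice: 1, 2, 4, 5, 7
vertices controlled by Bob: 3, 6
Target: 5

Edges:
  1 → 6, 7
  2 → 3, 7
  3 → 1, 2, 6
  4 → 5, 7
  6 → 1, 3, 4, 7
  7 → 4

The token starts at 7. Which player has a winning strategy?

A0 = {5}
A1: add {4} — 4 (Alice) has 4→5.
A2: add {7} — 7 (Alice) has 7→4.
7 ∈ A2, so Alice can force the target.

Alice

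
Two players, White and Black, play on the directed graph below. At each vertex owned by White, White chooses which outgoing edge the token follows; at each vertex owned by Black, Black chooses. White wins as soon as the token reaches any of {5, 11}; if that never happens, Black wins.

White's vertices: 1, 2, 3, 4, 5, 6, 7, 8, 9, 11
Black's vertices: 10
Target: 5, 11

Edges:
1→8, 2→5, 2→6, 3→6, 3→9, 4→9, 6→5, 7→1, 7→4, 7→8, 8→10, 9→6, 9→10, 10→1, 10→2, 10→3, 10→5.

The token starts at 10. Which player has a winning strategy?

A0 = {5, 11}
A1: add {2, 6} — 2 (White) has 2→5; 6 (White) has 6→5.
A2: add {3, 9} — 3 (White) has 3→6; 9 (White) has 9→6.
A3: add {4} — 4 (White) has 4→9.
A4: add {7} — 7 (White) has 7→4.
A5 = A4; e.g. 1 (White) has no edge into A4. Fixed point.
10 never enters the attractor, so Black can avoid the target forever.

Black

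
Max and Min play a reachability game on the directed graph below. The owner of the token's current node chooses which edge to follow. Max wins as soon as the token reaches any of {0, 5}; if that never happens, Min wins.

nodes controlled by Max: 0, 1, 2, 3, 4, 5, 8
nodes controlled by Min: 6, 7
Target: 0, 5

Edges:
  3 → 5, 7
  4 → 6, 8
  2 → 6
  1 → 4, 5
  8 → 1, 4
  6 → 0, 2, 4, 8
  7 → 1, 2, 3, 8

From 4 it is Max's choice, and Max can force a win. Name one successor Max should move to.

8

A0 = {0, 5}
A1: add {1, 3} — 1 (Max) has 1→5; 3 (Max) has 3→5.
A2: add {8} — 8 (Max) has 8→1.
A3: add {4} — 4 (Max) has 4→8.
A4 = A3; e.g. 2 (Max) has no edge into A3. Fixed point.
From 4, successor 8 is in the attractor (rank 2); the other successor 6 is not.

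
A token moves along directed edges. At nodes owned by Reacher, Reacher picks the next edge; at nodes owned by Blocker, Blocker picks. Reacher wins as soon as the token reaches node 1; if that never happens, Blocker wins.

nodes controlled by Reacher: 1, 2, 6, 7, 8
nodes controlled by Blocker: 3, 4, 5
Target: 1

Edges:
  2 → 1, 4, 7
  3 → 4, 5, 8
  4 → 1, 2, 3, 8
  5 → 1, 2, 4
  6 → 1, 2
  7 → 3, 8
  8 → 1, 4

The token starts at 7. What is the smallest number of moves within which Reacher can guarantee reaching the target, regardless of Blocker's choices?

2

A0 = {1}
A1: add {2, 6, 8} — 2 (Reacher) has 2→1; 6 (Reacher) has 6→1; 8 (Reacher) has 8→1.
A2: add {7} — 7 (Reacher) has 7→8.
A3 = A2; e.g. 3 (Blocker) can still go to 4. Fixed point.
7 enters the attractor at level 2, so Reacher can force the target in 2 moves from there.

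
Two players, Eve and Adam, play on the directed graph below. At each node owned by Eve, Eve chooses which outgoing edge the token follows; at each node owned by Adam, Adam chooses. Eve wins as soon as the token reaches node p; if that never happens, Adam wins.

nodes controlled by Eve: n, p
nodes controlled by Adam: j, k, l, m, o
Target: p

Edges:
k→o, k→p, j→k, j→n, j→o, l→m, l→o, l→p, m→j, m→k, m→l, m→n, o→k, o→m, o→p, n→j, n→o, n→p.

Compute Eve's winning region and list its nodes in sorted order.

n, p

A0 = {p}
A1: add {n} — n (Eve) has n→p.
A2 = A1; e.g. j (Adam) can still go to k. Fixed point.
Eve's winning region = {n, p}.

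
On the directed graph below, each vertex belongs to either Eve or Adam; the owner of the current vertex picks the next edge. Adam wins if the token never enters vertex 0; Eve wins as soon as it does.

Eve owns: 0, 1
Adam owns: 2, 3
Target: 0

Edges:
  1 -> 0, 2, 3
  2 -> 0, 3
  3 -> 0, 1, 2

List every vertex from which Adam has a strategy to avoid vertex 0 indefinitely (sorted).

A0 = {0}
A1: add {1} — 1 (Eve) has 1→0.
A2 = A1; e.g. 2 (Adam) can still go to 3. Fixed point.
Eve's attractor = {0, 1}; Adam avoids the target exactly from the complement.

2, 3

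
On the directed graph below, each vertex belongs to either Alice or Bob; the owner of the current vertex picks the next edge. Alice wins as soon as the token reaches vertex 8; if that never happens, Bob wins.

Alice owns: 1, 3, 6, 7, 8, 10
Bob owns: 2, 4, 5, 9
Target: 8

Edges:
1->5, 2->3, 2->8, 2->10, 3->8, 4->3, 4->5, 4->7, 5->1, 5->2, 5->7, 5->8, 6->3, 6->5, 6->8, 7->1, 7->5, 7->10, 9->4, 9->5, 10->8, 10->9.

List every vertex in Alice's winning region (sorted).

A0 = {8}
A1: add {3, 6, 10} — 3 (Alice) has 3→8; 6 (Alice) has 6→8; 10 (Alice) has 10→8.
A2: add {2, 7} — 2 (Bob): all of {3, 8, 10} already in; 7 (Alice) has 7→10.
A3 = A2; e.g. 1 (Alice) has no edge into A2. Fixed point.
Alice's winning region = {2, 3, 6, 7, 8, 10}.

2, 3, 6, 7, 8, 10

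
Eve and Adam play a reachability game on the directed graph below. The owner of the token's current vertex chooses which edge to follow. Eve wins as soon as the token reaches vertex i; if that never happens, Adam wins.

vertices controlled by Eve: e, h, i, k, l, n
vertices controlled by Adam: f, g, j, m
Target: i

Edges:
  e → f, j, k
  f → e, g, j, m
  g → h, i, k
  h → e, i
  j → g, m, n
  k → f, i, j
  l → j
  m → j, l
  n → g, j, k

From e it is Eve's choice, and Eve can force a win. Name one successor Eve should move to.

A0 = {i}
A1: add {h, k} — h (Eve) has h→i; k (Eve) has k→i.
A2: add {e, g, n} — e (Eve) has e→k; g (Adam): all of {h, i, k} already in; n (Eve) has n→k.
A3 = A2; e.g. f (Adam) can still go to j. Fixed point.
From e, successor k is in the attractor (rank 1); the other successors f, j are not.

k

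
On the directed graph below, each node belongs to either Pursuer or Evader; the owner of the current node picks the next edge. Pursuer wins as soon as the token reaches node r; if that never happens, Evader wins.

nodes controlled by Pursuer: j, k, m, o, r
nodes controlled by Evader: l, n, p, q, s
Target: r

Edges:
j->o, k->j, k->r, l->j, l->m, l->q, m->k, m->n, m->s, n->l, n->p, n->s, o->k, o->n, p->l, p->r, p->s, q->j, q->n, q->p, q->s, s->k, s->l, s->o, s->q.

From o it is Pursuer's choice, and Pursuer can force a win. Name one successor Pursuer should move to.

k

A0 = {r}
A1: add {k} — k (Pursuer) has k→r.
A2: add {m, o} — m (Pursuer) has m→k; o (Pursuer) has o→k.
A3: add {j} — j (Pursuer) has j→o.
A4 = A3; e.g. l (Evader) can still go to q. Fixed point.
From o, successor k is in the attractor (rank 1); the other successor n is not.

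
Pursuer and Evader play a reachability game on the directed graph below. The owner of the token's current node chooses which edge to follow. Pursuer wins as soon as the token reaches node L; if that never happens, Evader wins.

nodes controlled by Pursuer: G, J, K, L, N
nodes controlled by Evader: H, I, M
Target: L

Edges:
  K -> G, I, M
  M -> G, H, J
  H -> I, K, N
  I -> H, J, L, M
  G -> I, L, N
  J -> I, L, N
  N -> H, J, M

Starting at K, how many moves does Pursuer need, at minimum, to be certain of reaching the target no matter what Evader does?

2

A0 = {L}
A1: add {G, J} — G (Pursuer) has G→L; J (Pursuer) has J→L.
A2: add {K, N} — K (Pursuer) has K→G; N (Pursuer) has N→J.
A3 = A2; e.g. H (Evader) can still go to I. Fixed point.
K enters the attractor at level 2, so Pursuer can force the target in 2 moves from there.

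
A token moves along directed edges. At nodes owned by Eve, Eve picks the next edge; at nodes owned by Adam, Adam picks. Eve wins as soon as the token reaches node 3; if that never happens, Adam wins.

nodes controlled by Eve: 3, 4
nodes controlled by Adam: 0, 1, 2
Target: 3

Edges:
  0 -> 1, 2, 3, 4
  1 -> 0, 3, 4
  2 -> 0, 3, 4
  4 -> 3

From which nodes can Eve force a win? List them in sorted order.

A0 = {3}
A1: add {4} — 4 (Eve) has 4→3.
A2 = A1; e.g. 0 (Adam) can still go to 1. Fixed point.
Eve's winning region = {3, 4}.

3, 4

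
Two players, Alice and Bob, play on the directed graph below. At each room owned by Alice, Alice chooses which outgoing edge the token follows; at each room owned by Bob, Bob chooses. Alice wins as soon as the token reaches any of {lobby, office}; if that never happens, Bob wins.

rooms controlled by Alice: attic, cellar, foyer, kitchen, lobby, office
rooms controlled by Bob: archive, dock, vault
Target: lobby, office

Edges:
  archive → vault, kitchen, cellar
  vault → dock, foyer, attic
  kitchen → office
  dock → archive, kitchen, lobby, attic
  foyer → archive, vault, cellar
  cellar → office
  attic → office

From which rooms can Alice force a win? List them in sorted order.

attic, cellar, foyer, kitchen, lobby, office

A0 = {lobby, office}
A1: add {attic, cellar, kitchen} — kitchen (Alice) has kitchen→office; cellar (Alice) has cellar→office; attic (Alice) has attic→office.
A2: add {foyer} — foyer (Alice) has foyer→cellar.
A3 = A2; e.g. archive (Bob) can still go to vault. Fixed point.
Alice's winning region = {attic, cellar, foyer, kitchen, lobby, office}.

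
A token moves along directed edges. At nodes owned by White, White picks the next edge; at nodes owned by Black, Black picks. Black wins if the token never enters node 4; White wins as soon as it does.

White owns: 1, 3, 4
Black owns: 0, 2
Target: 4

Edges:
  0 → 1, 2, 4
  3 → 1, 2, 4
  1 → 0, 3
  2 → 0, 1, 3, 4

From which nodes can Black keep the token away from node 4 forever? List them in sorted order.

0, 2

A0 = {4}
A1: add {3} — 3 (White) has 3→4.
A2: add {1} — 1 (White) has 1→3.
A3 = A2; e.g. 0 (Black) can still go to 2. Fixed point.
White's attractor = {1, 3, 4}; Black avoids the target exactly from the complement.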